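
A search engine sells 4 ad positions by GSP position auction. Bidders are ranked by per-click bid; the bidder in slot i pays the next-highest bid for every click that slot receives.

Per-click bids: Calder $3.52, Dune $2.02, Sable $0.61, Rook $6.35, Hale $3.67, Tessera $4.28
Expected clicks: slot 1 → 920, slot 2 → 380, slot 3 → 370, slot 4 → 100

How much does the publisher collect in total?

Total revenue: $6836.60

Sorting advertisers: $6.35 (Rook) > $4.28 (Tessera) > $3.67 (Hale) > $3.52 (Calder) > $2.02 (Dune) > …
Slot 1: Rook pays $4.28 × 920 = $3937.60
Slot 2: Tessera pays $3.67 × 380 = $1394.60
Slot 3: Hale pays $3.52 × 370 = $1302.40
Slot 4: Calder pays $2.02 × 100 = $202.00
Total = $6836.60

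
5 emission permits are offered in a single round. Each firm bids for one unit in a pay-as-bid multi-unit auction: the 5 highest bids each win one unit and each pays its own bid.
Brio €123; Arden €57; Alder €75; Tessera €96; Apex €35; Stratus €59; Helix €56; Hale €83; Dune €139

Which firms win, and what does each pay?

Dune €139, Brio €123, Tessera €96, Hale €83, Alder €75

Sorting: 139 (Dune), 123 (Brio), 96 (Tessera), 83 (Hale), 75 (Alder), 59 (Stratus), 57 (Arden), …
The 5 highest are Dune, Brio, Tessera, Hale, Alder.
Each winner pays its own bid: Dune €139, Brio €123, Tessera €96, Hale €83, Alder €75.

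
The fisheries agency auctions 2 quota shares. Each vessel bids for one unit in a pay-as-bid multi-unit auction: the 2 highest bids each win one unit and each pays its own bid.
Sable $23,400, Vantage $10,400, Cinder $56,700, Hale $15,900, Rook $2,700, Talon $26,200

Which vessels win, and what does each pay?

Cinder $56,700, Talon $26,200

Bids ranked high→low: 56,700 (Cinder), 26,200 (Talon), 23,400 (Sable), 15,900 (Hale), …
The 2 highest are Cinder, Talon.
Each winner pays its own bid: Cinder $56,700, Talon $26,200.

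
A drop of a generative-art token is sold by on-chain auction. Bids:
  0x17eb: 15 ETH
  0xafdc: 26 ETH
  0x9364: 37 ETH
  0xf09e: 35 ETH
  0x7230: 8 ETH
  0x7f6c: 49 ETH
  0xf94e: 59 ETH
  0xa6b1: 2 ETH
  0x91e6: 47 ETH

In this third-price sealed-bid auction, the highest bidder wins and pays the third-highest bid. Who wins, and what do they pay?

0xf94e pays 47 ETH

Bids ranked: 59 (0xf94e) > 49 (0x7f6c) > 47 (0x91e6) > 37 (0x9364) > 35 (0xf09e) > 26 (0xafdc) > …
0xf94e wins; payment is bid #3 in the ranking = 47 ETH.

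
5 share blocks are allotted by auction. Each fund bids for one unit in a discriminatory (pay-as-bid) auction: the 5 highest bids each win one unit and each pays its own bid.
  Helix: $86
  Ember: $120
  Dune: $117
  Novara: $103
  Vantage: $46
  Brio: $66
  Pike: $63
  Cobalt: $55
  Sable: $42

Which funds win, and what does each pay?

Bids ranked high→low: 120 (Ember), 117 (Dune), 103 (Novara), 86 (Helix), 66 (Brio), 63 (Pike), 55 (Cobalt), …
Winners (5 units): Ember, Dune, Novara, Helix, Brio.
Each winner pays its own bid: Ember $120, Dune $117, Novara $103, Helix $86, Brio $66.

Ember $120, Dune $117, Novara $103, Helix $86, Brio $66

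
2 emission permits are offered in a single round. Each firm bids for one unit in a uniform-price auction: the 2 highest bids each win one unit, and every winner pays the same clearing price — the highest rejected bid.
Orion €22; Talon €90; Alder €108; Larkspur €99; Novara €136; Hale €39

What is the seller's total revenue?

Total revenue: €198

Bids ranked high→low: 136 (Novara), 108 (Alder), 99 (Larkspur), 90 (Talon), …
Winners (2 units): Novara, Alder.
First losing bid is Larkspur's €99, which sets the uniform price.
Total revenue = 2 × €99 = €198.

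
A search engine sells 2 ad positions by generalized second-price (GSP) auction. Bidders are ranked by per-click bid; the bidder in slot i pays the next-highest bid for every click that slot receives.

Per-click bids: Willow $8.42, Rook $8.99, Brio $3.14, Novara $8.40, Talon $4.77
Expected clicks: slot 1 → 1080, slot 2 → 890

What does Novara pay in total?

Sorting advertisers: $8.99 (Rook) > $8.42 (Willow) > $8.40 (Novara) > …
Novara ranks below slot 2 → no slot, pays nothing.

Novara pays $0.00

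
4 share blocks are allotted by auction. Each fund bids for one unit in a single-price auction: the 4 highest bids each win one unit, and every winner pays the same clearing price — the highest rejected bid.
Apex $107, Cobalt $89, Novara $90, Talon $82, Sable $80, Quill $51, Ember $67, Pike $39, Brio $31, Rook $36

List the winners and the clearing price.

Apex, Novara, Cobalt, Talon; each pays $80

Sorting: 107 (Apex), 90 (Novara), 89 (Cobalt), 82 (Talon), 80 (Sable), 67 (Ember), …
The 4 highest are Apex, Novara, Cobalt, Talon.
First losing bid is Sable's $80, which sets the uniform price.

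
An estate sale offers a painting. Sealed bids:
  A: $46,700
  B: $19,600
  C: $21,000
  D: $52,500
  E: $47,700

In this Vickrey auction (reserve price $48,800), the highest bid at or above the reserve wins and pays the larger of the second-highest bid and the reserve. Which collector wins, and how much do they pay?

D pays $48,800

Bids in order: 52,500 (D) > 47,700 (E) > 46,700 (A) > 21,000 (C) > 19,600 (B)
Highest eligible bid: D at $52,500.
max(second-highest $47,700, reserve $48,800) = $48,800.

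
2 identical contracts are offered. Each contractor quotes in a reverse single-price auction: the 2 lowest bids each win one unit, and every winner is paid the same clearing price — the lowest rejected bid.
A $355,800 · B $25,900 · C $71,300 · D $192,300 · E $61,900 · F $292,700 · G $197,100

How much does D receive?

D is paid $0

Bids ranked low→high: 25,900 (B), 61,900 (E), 71,300 (C), 192,300 (D), …
Lowest 2: B, E.
Clearing price = lowest rejected bid = $71,300.
D does not win → is paid $0.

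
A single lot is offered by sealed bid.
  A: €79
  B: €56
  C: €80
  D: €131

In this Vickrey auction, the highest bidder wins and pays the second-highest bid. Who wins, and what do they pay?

D pays €80

Bids ranked: 131 (D) > 80 (C) > 79 (A) > 56 (B)
D wins with the highest bid; price is set by the runner-up at €80.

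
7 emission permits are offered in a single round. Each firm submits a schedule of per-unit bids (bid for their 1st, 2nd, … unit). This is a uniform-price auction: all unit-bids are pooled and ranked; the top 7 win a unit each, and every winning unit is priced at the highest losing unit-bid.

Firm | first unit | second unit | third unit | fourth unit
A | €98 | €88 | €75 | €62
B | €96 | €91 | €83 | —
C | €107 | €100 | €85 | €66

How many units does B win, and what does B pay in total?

B: 2 units, pays €166

All unit-bids, highest first — top 7: 107 (C-1), 100 (C-2), 98 (A-1), 96 (B-1), 91 (B-2), 88 (A-2), 85 (C-3)
The (k+1)-th unit-bid is €83.
B wins 2 unit(s) at €83 each.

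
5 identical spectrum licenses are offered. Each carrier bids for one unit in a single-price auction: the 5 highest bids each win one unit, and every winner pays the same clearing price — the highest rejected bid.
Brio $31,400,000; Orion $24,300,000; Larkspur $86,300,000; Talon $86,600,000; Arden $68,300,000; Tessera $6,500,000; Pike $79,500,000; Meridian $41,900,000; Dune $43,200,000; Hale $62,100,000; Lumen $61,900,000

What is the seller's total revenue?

Ordering the bids: 86,600,000 (Talon), 86,300,000 (Larkspur), 79,500,000 (Pike), 68,300,000 (Arden), 62,100,000 (Hale), 61,900,000 (Lumen), 43,200,000 (Dune), …
Top 5: Talon, Larkspur, Pike, Arden, Hale.
Clearing price = highest rejected bid = $61,900,000.
Total revenue = 5 × $61,900,000 = $309,500,000.

Total revenue: $309,500,000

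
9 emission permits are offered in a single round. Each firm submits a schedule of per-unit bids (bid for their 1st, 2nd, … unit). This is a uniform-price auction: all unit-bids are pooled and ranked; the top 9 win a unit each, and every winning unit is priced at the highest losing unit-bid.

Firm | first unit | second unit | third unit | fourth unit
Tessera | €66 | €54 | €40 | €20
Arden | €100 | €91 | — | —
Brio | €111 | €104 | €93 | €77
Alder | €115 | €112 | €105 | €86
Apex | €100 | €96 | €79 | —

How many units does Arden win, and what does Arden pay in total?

Pooled unit-bids ranked (top 9): 115 (Alder-1), 112 (Alder-2), 111 (Brio-1), 105 (Alder-3), 104 (Brio-2), 100 (Arden-1), 100 (Apex-1), 96 (Apex-2), 93 (Brio-3)
The (k+1)-th unit-bid is €91.
Arden wins 1 unit(s) at €91 each.

Arden: 1 unit, pays €91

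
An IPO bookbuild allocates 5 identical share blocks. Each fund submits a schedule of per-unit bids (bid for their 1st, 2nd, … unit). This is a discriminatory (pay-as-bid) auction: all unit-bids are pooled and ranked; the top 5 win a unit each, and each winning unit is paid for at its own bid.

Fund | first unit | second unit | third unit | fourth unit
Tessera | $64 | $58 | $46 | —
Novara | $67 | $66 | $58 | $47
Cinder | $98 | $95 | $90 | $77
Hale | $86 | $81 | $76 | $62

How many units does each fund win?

Cinder 3, Hale 2

Merging the schedules and taking the best 5: 98 (Cinder-1), 95 (Cinder-2), 90 (Cinder-3), 86 (Hale-1), 81 (Hale-2)
Next rejected bid: $77 (not a price — pay-as-bid).
Allocation: Cinder 3, Hale 2.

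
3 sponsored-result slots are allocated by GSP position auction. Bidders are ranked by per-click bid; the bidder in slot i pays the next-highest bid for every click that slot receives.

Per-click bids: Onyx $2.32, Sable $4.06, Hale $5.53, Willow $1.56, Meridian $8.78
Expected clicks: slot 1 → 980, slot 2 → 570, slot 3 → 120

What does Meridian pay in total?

Ranked by bid: $8.78 (Meridian) > $5.53 (Hale) > $4.06 (Sable) > $2.32 (Onyx) > …
Meridian holds slot 1 → pays next bid $5.53 × 980 clicks = $5419.40.

Meridian pays $5419.40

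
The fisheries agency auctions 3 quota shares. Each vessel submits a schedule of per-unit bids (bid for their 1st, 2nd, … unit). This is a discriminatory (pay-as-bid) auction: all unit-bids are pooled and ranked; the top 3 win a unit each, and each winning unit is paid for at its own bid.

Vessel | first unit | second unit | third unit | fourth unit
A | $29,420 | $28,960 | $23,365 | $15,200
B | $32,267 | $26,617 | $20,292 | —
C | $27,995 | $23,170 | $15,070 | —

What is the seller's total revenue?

Total revenue: $90,647

Merging the schedules and taking the best 3: 32,267 (B-1), 29,420 (A-1), 28,960 (A-2)
Next rejected bid: $27,995 (not a price — pay-as-bid).
Each winning unit pays its own bid.
Revenue = 32,267 + 29,420 + 28,960 = $90,647.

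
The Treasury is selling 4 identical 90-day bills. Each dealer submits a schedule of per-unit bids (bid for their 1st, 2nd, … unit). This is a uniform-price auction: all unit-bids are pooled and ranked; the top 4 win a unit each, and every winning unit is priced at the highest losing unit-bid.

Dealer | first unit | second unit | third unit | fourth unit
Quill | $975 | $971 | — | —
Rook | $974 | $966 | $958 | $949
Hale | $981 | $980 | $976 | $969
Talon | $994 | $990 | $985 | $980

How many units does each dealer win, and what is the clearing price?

Merging the schedules and taking the best 4: 994 (Talon-1), 990 (Talon-2), 985 (Talon-3), 981 (Hale-1)
First bid not allocated: $980.
Allocation: Hale 1, Talon 3.

Hale 1, Talon 3; clearing price $980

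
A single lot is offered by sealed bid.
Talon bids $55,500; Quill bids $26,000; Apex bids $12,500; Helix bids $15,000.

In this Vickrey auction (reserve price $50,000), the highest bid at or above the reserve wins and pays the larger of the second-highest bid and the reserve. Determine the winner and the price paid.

Talon pays $50,000

Bids in order: 55,500 (Talon) > 26,000 (Quill) > 15,000 (Helix) > 12,500 (Apex)
Highest eligible bid: Talon at $55,500.
Second-highest bid $26,000 is below the reserve $50,000, so the reserve binds → payment $50,000.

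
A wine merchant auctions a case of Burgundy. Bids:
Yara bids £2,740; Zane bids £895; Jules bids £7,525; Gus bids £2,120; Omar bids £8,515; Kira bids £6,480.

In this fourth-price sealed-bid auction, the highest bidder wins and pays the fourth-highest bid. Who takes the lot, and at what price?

Bids in order: 8,515 (Omar) > 7,525 (Jules) > 6,480 (Kira) > 2,740 (Yara) > 2,120 (Gus) > 895 (Zane)
Omar wins; payment is bid #4 in the ranking = £2,740.

Omar pays £2,740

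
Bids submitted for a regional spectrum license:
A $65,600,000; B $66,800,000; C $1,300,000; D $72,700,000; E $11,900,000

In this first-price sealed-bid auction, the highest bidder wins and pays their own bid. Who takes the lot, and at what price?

D pays $72,700,000

Bids ranked: 72,700,000 (D) > 66,800,000 (B) > 65,600,000 (A) > 11,900,000 (E) > 1,300,000 (C)
D has the highest bid and pays exactly that: $72,700,000.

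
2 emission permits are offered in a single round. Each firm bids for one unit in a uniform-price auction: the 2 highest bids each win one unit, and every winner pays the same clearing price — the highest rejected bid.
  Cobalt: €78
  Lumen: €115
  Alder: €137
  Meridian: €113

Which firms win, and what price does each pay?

Alder, Lumen; each pays €113

Bids ranked high→low: 137 (Alder), 115 (Lumen), 113 (Meridian), 78 (Cobalt)
Winners (2 units): Alder, Lumen.
First losing bid is Meridian's €113, which sets the uniform price.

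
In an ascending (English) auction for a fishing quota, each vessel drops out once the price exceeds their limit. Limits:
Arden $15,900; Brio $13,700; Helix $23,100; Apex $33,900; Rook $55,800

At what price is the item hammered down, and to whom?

Rook wins at $33,900

Limits in order: 55,800 (Rook) > 33,900 (Apex) > 23,100 (Helix) > 15,900 (Arden) > 13,700 (Brio)
Once the price passes $33,900, only Rook is left; the hammer falls at Apex's limit of $33,900.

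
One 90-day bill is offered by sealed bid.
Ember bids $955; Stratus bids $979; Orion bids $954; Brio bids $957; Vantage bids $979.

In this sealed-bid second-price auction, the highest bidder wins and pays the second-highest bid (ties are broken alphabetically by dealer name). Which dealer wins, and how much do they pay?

Stratus pays $979

Bids ranked: 979 (Stratus) > 979 (Vantage) > 957 (Brio) > 955 (Ember) > 954 (Orion)
Tie at $979 → Stratus wins by tie-break.
Stratus is highest; pays the second-highest bid, $979.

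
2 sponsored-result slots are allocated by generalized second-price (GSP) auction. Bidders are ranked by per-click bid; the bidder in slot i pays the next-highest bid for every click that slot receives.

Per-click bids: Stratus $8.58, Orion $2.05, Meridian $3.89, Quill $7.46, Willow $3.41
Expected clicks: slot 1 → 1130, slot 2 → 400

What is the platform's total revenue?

Sorting advertisers: $8.58 (Stratus) > $7.46 (Quill) > $3.89 (Meridian) > …
Slot 1: Stratus pays $7.46 × 1130 = $8429.80
Slot 2: Quill pays $3.89 × 400 = $1556.00
Total = $9985.80

Total revenue: $9985.80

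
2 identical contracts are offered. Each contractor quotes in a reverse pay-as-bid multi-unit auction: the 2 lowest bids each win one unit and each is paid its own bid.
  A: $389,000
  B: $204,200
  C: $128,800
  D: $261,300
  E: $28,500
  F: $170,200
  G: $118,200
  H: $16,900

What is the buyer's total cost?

Total cost: $45,400

Sorting: 16,900 (H), 28,500 (E), 118,200 (G), 128,800 (C), …
Lowest 2: H, E.
Total cost = 16,900 + 28,500 = $45,400.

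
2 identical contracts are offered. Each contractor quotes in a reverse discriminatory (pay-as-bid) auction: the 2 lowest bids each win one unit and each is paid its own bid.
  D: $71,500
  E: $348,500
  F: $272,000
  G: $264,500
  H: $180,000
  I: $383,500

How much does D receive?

D is paid $71,500

Ordering the bids: 71,500 (D), 180,000 (H), 264,500 (G), 272,000 (F), …
Lowest 2: D, H.
D wins → own bid $71,500.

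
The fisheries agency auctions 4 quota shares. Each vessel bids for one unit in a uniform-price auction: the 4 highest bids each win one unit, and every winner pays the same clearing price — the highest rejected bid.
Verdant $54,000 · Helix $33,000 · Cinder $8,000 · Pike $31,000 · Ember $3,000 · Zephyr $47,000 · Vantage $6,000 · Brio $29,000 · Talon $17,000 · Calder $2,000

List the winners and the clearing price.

Bids ranked high→low: 54,000 (Verdant), 47,000 (Zephyr), 33,000 (Helix), 31,000 (Pike), 29,000 (Brio), 17,000 (Talon), …
The 4 highest are Verdant, Zephyr, Helix, Pike.
Highest unsuccessful bid: $29,000 → clearing price.

Verdant, Zephyr, Helix, Pike; each pays $29,000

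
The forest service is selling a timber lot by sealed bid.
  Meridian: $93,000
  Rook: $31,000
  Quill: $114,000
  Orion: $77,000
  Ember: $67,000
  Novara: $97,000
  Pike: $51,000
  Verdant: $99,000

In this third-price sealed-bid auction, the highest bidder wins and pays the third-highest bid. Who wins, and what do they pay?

Third-price sealed-bid auction: the highest bidder wins and pays the third-highest bid.
Bids ranked: 114,000 (Quill) > 99,000 (Verdant) > 97,000 (Novara) > 93,000 (Meridian) > 77,000 (Orion) > 67,000 (Ember) > …
Quill wins; payment is bid #3 in the ranking = $97,000.

Quill pays $97,000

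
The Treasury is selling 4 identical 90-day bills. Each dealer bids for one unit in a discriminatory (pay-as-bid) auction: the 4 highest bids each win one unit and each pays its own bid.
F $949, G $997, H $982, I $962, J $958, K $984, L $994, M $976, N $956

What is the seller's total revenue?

Bids ranked high→low: 997 (G), 994 (L), 984 (K), 982 (H), 976 (M), 962 (I), …
The 4 highest are G, L, K, H.
Total revenue = 997 + 994 + 984 + 982 = $3,957.

Total revenue: $3,957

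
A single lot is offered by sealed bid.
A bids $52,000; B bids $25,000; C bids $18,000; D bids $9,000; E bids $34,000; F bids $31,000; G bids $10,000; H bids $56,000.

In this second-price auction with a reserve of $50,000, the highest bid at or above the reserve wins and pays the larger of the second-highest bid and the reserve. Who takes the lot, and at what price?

Bids in order: 56,000 (H) > 52,000 (A) > 34,000 (E) > 31,000 (F) > 25,000 (B) > 18,000 (C) > …
H has the top bid at or above the reserve ($56,000).
Second-highest bid $52,000 exceeds the reserve $50,000 → payment $52,000.

H pays $52,000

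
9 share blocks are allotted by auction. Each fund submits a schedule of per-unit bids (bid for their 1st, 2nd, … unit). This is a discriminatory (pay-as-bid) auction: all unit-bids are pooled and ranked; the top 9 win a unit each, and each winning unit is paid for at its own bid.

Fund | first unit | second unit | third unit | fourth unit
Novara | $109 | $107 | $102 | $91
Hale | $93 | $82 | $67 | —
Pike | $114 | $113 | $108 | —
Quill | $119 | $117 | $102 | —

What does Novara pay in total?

Novara pays $318

Pooled unit-bids ranked (top 9): 119 (Quill-1), 117 (Quill-2), 114 (Pike-1), 113 (Pike-2), 109 (Novara-1), 108 (Pike-3), 107 (Novara-2), 102 (Novara-3), 102 (Quill-3)
Next rejected bid: $93 (not a price — pay-as-bid).
Novara's winning unit-bids: 109 + 107 + 102 = $318.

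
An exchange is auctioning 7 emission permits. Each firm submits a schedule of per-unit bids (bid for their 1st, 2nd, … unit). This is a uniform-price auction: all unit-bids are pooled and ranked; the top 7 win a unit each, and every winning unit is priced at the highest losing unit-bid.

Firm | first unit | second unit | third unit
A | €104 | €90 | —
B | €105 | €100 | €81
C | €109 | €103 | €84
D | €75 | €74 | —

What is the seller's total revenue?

Total revenue: €567

All unit-bids, highest first — top 7: 109 (C-1), 105 (B-1), 104 (A-1), 103 (C-2), 100 (B-2), 90 (A-2), 84 (C-3)
First bid not allocated: €81.
Allocation: A 2, B 2, C 3. Every unit priced at €81.
Revenue = 7 × 81 = €567.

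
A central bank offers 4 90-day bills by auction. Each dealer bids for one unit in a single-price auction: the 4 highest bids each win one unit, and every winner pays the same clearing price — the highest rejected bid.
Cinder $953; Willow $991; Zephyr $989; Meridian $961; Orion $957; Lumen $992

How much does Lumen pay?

Sorting: 992 (Lumen), 991 (Willow), 989 (Zephyr), 961 (Meridian), 957 (Orion), 953 (Cinder)
Top 4: Lumen, Willow, Zephyr, Meridian.
Clearing price = highest rejected bid = $957.
Lumen wins → pays $957.

Lumen pays $957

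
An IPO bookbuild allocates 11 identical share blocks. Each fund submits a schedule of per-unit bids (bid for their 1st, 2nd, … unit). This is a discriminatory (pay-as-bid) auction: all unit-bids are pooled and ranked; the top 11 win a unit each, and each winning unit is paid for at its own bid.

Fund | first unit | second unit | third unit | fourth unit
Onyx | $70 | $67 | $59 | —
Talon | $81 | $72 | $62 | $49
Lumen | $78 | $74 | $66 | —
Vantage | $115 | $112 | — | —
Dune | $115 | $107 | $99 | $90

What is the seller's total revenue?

Total revenue: $1,013

Merging the schedules and taking the best 11: 115 (Vantage-1), 115 (Dune-1), 112 (Vantage-2), 107 (Dune-2), 99 (Dune-3), 90 (Dune-4), 81 (Talon-1), 78 (Lumen-1), 74 (Lumen-2), 72 (Talon-2), 70 (Onyx-1)
Next rejected bid: $67 (not a price — pay-as-bid).
Each winning unit pays its own bid.
Revenue = 115 + 115 + 112 + 107 + 99 + 90 + 81 + 78 + 74 + 72 + 70 = $1,013.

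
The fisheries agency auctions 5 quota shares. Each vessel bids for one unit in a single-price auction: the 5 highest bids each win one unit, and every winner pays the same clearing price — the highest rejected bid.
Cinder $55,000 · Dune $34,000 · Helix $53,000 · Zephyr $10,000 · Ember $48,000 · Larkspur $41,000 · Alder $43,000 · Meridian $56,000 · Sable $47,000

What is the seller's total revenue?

Total revenue: $215,000

Sorting: 56,000 (Meridian), 55,000 (Cinder), 53,000 (Helix), 48,000 (Ember), 47,000 (Sable), 43,000 (Alder), 41,000 (Larkspur), …
Winners (5 units): Meridian, Cinder, Helix, Ember, Sable.
Highest unsuccessful bid: $43,000 → clearing price.
Total revenue = 5 × $43,000 = $215,000.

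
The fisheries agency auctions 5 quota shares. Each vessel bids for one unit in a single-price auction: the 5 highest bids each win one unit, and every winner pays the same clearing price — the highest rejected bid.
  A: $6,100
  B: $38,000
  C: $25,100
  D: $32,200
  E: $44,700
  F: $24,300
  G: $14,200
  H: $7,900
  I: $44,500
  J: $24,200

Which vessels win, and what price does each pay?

E, I, B, D, C; each pays $24,300

Sorting: 44,700 (E), 44,500 (I), 38,000 (B), 32,200 (D), 25,100 (C), 24,300 (F), 24,200 (J), …
The 5 highest are E, I, B, D, C.
First losing bid is F's $24,300, which sets the uniform price.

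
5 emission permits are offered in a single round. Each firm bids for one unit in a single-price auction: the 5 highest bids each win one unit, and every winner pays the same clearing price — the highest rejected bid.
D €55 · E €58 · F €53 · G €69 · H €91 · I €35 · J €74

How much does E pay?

Ordering the bids: 91 (H), 74 (J), 69 (G), 58 (E), 55 (D), 53 (F), 35 (I)
The 5 highest are H, J, G, E, D.
Clearing price = highest rejected bid = €53.
E wins → pays €53.

E pays €53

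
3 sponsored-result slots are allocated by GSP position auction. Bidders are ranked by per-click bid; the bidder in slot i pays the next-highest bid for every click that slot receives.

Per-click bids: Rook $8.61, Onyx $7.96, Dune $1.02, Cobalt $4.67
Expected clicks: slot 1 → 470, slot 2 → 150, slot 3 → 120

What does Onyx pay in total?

Onyx pays $700.50

Ranked by bid: $8.61 (Rook) > $7.96 (Onyx) > $4.67 (Cobalt) > $1.02 (Dune)
Onyx holds slot 2 → pays next bid $4.67 × 150 clicks = $700.50.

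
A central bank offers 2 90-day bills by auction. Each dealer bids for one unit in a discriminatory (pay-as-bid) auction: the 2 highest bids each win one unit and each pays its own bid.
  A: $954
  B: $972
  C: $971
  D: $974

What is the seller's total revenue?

Total revenue: $1,946

Ordering the bids: 974 (D), 972 (B), 971 (C), 954 (A)
The 2 highest are D, B.
Total revenue = 974 + 972 = $1,946.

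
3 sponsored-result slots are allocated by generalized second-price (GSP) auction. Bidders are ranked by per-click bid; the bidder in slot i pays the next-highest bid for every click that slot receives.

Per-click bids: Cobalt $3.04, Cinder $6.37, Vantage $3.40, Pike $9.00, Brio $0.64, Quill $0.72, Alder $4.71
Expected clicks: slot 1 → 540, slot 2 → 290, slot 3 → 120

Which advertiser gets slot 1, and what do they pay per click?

Sorting advertisers: $9.00 (Pike) > $6.37 (Cinder) > $4.71 (Alder) > $3.40 (Vantage) > …
Slot 1 goes to the first-ranked bidder, Pike, who pays the next bid down: $6.37/click.

Pike; $6.37 per click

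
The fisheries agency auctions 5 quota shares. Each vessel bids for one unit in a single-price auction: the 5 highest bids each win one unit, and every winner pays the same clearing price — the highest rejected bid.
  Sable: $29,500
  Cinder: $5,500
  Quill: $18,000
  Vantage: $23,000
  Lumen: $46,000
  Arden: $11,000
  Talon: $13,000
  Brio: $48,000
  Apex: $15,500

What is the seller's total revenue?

Total revenue: $77,500

Bids ranked high→low: 48,000 (Brio), 46,000 (Lumen), 29,500 (Sable), 23,000 (Vantage), 18,000 (Quill), 15,500 (Apex), 13,000 (Talon), …
The 5 highest are Brio, Lumen, Sable, Vantage, Quill.
Highest unsuccessful bid: $15,500 → clearing price.
Total revenue = 5 × $15,500 = $77,500.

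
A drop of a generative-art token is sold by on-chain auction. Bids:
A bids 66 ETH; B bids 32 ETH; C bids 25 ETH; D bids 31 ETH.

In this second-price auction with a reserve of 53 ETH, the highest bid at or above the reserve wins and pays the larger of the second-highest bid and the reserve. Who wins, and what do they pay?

Second-price auction with a reserve of 53 ETH: the highest bid at or above the reserve wins and pays the larger of the second-highest bid and the reserve.
Bids ranked: 66 (A) > 32 (B) > 31 (D) > 25 (C)
Highest eligible bid: A at 66 ETH.
max(second-highest 32 ETH, reserve 53 ETH) = 53 ETH.

A pays 53 ETH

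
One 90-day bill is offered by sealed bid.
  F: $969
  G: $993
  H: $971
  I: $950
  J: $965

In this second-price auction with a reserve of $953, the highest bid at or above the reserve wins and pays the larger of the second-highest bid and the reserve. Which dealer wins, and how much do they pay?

G pays $971

Second-price auction with a reserve of $953: the highest bid at or above the reserve wins and pays the larger of the second-highest bid and the reserve.
Bids ranked: 993 (G) > 971 (H) > 969 (F) > 965 (J) > 950 (I)
G has the top bid at or above the reserve ($993).
max(second-highest $971, reserve $953) = $971; the reserve does not bind.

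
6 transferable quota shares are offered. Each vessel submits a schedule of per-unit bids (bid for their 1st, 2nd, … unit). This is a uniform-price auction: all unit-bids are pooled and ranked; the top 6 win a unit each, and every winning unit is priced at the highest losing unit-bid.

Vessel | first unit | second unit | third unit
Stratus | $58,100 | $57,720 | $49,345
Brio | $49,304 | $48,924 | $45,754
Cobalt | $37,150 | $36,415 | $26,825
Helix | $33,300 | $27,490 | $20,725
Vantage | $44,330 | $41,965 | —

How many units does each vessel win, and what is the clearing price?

Merging the schedules and taking the best 6: 58,100 (Stratus-1), 57,720 (Stratus-2), 49,345 (Stratus-3), 49,304 (Brio-1), 48,924 (Brio-2), 45,754 (Brio-3)
The (k+1)-th unit-bid is $44,330.
Allocation: Brio 3, Stratus 3.

Brio 3, Stratus 3; clearing price $44,330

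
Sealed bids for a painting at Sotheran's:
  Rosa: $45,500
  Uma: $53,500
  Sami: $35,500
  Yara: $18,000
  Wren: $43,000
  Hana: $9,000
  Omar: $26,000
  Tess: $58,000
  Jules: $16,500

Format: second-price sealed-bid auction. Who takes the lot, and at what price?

Tess pays $53,500

Sorting bids: 58,000 (Tess) > 53,500 (Uma) > 45,500 (Rosa) > 43,000 (Wren) > 35,500 (Sami) > 26,000 (Omar) > …
Tess wins with the highest bid; price is set by the runner-up at $53,500.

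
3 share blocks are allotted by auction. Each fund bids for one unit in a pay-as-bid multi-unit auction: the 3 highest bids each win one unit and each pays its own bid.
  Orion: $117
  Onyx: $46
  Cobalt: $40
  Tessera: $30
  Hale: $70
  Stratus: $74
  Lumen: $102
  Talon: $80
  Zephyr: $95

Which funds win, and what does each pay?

Orion $117, Lumen $102, Zephyr $95

Bids ranked high→low: 117 (Orion), 102 (Lumen), 95 (Zephyr), 80 (Talon), 74 (Stratus), …
Top 3: Orion, Lumen, Zephyr.
Each winner pays its own bid: Orion $117, Lumen $102, Zephyr $95.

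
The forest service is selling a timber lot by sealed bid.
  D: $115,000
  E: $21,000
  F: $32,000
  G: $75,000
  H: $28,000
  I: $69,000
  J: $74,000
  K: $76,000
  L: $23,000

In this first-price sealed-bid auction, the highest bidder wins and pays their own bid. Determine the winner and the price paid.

First-price sealed-bid auction: the highest bidder wins and pays their own bid.
Bids ranked: 115,000 (D) > 76,000 (K) > 75,000 (G) > 74,000 (J) > 69,000 (I) > 32,000 (F) > …
D is highest → pays own bid, $115,000.

D pays $115,000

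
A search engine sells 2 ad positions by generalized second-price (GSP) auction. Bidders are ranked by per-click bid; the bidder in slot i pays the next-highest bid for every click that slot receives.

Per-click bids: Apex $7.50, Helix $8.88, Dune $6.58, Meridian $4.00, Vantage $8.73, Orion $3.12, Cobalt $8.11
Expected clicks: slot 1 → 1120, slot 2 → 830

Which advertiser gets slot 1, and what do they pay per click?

Helix; $8.73 per click

Per-click bids in order: $8.88 (Helix) > $8.73 (Vantage) > $8.11 (Cobalt) > …
Slot 1 goes to the first-ranked bidder, Helix, who pays the next bid down: $8.73/click.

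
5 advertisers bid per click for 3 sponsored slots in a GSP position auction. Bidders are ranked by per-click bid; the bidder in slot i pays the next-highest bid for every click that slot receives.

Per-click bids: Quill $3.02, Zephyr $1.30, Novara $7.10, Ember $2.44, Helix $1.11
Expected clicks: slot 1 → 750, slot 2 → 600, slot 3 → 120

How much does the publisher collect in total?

Ranked by bid: $7.10 (Novara) > $3.02 (Quill) > $2.44 (Ember) > $1.30 (Zephyr) > …
Slot 1: Novara pays $3.02 × 750 = $2265.00
Slot 2: Quill pays $2.44 × 600 = $1464.00
Slot 3: Ember pays $1.30 × 120 = $156.00
Total = $3885.00

Total revenue: $3885.00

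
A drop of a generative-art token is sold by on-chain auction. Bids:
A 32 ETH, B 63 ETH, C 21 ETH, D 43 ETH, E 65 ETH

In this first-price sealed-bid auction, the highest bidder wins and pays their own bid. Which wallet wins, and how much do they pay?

E pays 65 ETH

Sorting bids: 65 (E) > 63 (B) > 43 (D) > 32 (A) > 21 (C)
E is highest → pays own bid, 65 ETH.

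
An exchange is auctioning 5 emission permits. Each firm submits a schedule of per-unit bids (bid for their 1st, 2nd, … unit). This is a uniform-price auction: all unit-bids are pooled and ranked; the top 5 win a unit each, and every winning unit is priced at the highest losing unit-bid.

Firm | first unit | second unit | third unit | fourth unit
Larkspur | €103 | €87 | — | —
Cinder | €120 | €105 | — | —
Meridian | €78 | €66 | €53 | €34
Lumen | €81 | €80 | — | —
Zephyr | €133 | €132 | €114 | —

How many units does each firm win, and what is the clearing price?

Cinder 2, Zephyr 3; clearing price €103

Pooled unit-bids ranked (top 5): 133 (Zephyr-1), 132 (Zephyr-2), 120 (Cinder-1), 114 (Zephyr-3), 105 (Cinder-2)
Highest rejected unit-bid = €103.
Allocation: Cinder 2, Zephyr 3.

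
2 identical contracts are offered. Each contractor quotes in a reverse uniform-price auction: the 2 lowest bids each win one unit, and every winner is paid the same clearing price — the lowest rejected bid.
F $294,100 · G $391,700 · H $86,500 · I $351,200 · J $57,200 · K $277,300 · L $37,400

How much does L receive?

L is paid $86,500

Bids ranked low→high: 37,400 (L), 57,200 (J), 86,500 (H), 277,300 (K), …
Winners (2 units): L, J.
Lowest unsuccessful bid: $86,500 → clearing price.
L wins → is paid $86,500.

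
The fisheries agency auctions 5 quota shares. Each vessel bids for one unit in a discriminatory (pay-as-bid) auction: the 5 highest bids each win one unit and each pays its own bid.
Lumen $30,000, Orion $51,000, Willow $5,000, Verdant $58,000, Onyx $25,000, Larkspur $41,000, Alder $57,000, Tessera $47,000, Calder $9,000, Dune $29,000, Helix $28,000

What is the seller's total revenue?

Total revenue: $254,000

Sorting: 58,000 (Verdant), 57,000 (Alder), 51,000 (Orion), 47,000 (Tessera), 41,000 (Larkspur), 30,000 (Lumen), 29,000 (Dune), …
Top 5: Verdant, Alder, Orion, Tessera, Larkspur.
Total revenue = 58,000 + 57,000 + 51,000 + 47,000 + 41,000 = $254,000.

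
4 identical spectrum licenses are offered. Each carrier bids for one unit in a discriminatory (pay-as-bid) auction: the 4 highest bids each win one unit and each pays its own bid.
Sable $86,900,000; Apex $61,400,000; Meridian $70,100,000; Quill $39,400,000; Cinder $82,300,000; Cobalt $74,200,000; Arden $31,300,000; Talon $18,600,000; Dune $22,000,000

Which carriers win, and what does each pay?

Bids ranked high→low: 86,900,000 (Sable), 82,300,000 (Cinder), 74,200,000 (Cobalt), 70,100,000 (Meridian), 61,400,000 (Apex), 39,400,000 (Quill), …
Winners (4 units): Sable, Cinder, Cobalt, Meridian.
Each winner pays its own bid: Sable $86,900,000, Cinder $82,300,000, Cobalt $74,200,000, Meridian $70,100,000.

Sable $86,900,000, Cinder $82,300,000, Cobalt $74,200,000, Meridian $70,100,000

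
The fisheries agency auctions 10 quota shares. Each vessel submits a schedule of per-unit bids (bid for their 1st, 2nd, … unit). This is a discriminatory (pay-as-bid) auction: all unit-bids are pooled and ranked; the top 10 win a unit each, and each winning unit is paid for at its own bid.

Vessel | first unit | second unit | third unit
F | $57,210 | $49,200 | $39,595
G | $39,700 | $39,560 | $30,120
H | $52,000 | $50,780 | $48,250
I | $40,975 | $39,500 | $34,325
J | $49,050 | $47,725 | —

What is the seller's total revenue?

Pooled unit-bids ranked (top 10): 57,210 (F-1), 52,000 (H-1), 50,780 (H-2), 49,200 (F-2), 49,050 (J-1), 48,250 (H-3), 47,725 (J-2), 40,975 (I-1), 39,700 (G-1), 39,595 (F-3)
Next rejected bid: $39,560 (not a price — pay-as-bid).
Each winning unit pays its own bid.
Revenue = 57,210 + 52,000 + 50,780 + 49,200 + 49,050 + 48,250 + 47,725 + 40,975 + 39,700 + 39,595 = $474,485.

Total revenue: $474,485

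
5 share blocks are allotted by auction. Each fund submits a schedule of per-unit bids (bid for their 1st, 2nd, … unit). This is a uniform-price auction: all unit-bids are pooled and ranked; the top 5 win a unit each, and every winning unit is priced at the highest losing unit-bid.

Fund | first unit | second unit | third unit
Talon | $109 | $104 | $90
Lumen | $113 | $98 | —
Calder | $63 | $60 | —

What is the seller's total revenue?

All unit-bids, highest first — top 5: 113 (Lumen-1), 109 (Talon-1), 104 (Talon-2), 98 (Lumen-2), 90 (Talon-3)
Highest rejected unit-bid = $63.
Allocation: Lumen 2, Talon 3. Every unit priced at $63.
Revenue = 5 × 63 = $315.

Total revenue: $315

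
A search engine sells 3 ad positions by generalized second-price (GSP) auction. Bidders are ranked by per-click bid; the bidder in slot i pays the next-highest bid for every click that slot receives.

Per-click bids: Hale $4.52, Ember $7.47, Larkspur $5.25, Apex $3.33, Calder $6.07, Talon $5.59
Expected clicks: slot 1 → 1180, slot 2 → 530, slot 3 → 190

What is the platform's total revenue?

Per-click bids in order: $7.47 (Ember) > $6.07 (Calder) > $5.59 (Talon) > $5.25 (Larkspur) > …
Slot 1: Ember pays $6.07 × 1180 = $7162.60
Slot 2: Calder pays $5.59 × 530 = $2962.70
Slot 3: Talon pays $5.25 × 190 = $997.50
Total = $11122.80

Total revenue: $11122.80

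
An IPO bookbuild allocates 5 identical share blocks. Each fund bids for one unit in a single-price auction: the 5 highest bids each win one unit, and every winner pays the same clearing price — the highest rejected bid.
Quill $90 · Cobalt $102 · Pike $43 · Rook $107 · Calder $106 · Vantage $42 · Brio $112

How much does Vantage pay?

Ordering the bids: 112 (Brio), 107 (Rook), 106 (Calder), 102 (Cobalt), 90 (Quill), 43 (Pike), 42 (Vantage)
Winners (5 units): Brio, Rook, Calder, Cobalt, Quill.
Clearing price = highest rejected bid = $43.
Vantage does not win → pays $0.

Vantage pays $0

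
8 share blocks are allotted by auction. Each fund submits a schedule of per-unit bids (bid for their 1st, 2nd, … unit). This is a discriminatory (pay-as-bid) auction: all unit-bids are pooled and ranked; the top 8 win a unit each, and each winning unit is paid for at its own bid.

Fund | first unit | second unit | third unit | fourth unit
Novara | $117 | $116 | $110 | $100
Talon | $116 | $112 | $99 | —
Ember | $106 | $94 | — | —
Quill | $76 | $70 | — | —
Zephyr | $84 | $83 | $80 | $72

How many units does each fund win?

Ember 1, Novara 4, Talon 3

Merging the schedules and taking the best 8: 117 (Novara-1), 116 (Novara-2), 116 (Talon-1), 112 (Talon-2), 110 (Novara-3), 106 (Ember-1), 100 (Novara-4), 99 (Talon-3)
Next rejected bid: $94 (not a price — pay-as-bid).
Allocation: Ember 1, Novara 4, Talon 3.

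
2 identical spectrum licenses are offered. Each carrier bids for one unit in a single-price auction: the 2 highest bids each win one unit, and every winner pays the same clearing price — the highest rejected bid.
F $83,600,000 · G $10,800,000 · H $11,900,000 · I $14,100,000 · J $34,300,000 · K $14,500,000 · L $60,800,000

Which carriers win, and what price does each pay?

Bids ranked high→low: 83,600,000 (F), 60,800,000 (L), 34,300,000 (J), 14,500,000 (K), …
Top 2: F, L.
First losing bid is J's $34,300,000, which sets the uniform price.

F, L; each pays $34,300,000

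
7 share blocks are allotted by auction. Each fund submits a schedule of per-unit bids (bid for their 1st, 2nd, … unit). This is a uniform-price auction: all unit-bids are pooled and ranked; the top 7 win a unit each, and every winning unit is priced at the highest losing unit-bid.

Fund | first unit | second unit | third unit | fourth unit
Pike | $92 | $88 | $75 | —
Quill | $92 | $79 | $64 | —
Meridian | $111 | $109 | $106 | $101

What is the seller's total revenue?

Total revenue: $553

Pooled unit-bids ranked (top 7): 111 (Meridian-1), 109 (Meridian-2), 106 (Meridian-3), 101 (Meridian-4), 92 (Pike-1), 92 (Quill-1), 88 (Pike-2)
The (k+1)-th unit-bid is $79.
Allocation: Meridian 4, Pike 2, Quill 1. Every unit priced at $79.
Revenue = 7 × 79 = $553.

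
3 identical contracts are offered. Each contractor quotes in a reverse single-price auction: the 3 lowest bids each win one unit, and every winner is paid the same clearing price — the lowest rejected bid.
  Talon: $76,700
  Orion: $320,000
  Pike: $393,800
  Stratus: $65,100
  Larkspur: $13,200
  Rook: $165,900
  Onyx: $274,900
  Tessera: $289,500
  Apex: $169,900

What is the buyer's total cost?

Total cost: $497,700

Bids ranked low→high: 13,200 (Larkspur), 65,100 (Stratus), 76,700 (Talon), 165,900 (Rook), 169,900 (Apex), …
The 3 lowest are Larkspur, Stratus, Talon.
Clearing price = lowest rejected bid = $165,900.
Total cost = 3 × $165,900 = $497,700.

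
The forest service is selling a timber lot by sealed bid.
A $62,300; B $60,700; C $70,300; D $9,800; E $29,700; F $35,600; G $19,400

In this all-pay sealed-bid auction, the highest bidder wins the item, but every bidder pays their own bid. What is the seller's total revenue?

Total revenue: $287,800

Bids in order: 70,300 (C) > 62,300 (A) > 60,700 (B) > 35,600 (F) > 29,700 (E) > 19,400 (G) > …
C wins with the top bid; all bids are sunk regardless.
Every bidder forfeits their bid regardless of winning.
Revenue = 62,300 + 60,700 + 70,300 + 9,800 + 29,700 + 35,600 + 19,400 = $287,800.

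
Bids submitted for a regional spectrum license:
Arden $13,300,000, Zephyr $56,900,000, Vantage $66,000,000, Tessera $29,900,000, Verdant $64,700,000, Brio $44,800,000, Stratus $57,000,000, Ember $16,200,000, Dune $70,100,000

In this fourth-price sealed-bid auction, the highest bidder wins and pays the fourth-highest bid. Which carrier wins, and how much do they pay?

Sorting bids: 70,100,000 (Dune) > 66,000,000 (Vantage) > 64,700,000 (Verdant) > 57,000,000 (Stratus) > 56,900,000 (Zephyr) > 44,800,000 (Brio) > …
Dune wins; payment is bid #4 in the ranking = $57,000,000.

Dune pays $57,000,000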